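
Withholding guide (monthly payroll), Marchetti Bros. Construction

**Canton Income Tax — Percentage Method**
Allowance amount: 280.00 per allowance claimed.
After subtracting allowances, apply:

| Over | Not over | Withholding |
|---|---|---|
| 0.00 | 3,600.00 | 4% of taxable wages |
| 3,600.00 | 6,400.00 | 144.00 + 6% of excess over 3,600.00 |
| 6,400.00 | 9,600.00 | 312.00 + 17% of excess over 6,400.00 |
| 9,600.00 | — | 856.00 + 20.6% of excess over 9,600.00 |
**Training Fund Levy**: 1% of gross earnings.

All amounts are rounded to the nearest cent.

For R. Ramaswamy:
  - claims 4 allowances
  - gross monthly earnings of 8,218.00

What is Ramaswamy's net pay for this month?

7,705.16

Canton Income Tax: taxable = 8,218.00 − 4×280.00 = 7,098.00
  312.00 + 17% × (7,098.00 − 6,400.00) = 312.00 + 17% × 698.00 = 430.66
Training Fund Levy: 1% × 8,218.00 = 82.18
Total withheld: 430.66 + 82.18 = 512.84
Net pay: 8,218.00 − 512.84 = 7,705.16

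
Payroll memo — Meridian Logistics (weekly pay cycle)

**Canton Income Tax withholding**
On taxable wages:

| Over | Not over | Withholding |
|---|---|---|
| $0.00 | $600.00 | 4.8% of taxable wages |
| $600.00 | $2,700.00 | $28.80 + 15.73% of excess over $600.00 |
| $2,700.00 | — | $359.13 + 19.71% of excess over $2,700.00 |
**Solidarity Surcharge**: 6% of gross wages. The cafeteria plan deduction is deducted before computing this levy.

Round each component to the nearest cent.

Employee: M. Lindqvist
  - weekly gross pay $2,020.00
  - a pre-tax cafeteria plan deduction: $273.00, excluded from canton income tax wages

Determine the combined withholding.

Canton Income Tax: taxable = $2,020.00 − $273.00 = $1,747.00
  $28.80 + 15.73% × ($1,747.00 − $600.00) = $28.80 + 15.73% × $1,147.00 = $209.22
Solidarity Surcharge: 6% × $1,747.00 = $104.82
Total: $209.22 + $104.82 = $314.04

$314.04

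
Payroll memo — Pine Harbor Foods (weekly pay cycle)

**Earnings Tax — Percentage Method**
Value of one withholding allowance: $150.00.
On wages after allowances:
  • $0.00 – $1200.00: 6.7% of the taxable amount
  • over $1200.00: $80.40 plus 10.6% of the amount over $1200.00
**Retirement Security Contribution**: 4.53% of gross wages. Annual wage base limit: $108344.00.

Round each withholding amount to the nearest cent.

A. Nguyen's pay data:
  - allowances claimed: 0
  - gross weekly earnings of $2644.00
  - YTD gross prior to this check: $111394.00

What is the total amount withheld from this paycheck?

$233.46

Earnings Tax: taxable = $2644.00
  $80.40 + 10.6% × ($2644.00 − $1200.00) = $80.40 + 10.6% × $1444.00 = $233.46
Retirement Security Contribution: YTD $111394.00 ≥ cap $108344.00 → $0.00
Total: $233.46 + $0.00 = $233.46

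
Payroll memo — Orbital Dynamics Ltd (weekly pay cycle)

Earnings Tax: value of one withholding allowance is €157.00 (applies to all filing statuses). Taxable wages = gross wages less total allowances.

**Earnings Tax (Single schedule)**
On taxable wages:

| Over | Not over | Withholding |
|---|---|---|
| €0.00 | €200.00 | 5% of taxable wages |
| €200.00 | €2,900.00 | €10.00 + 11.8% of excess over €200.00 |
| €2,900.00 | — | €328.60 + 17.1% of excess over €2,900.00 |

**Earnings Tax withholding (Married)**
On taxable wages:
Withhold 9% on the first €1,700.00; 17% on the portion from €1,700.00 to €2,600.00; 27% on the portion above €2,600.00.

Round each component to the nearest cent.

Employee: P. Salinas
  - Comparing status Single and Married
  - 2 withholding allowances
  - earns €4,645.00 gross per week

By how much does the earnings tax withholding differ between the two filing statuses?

€200.07

Earnings Tax (Single): taxable = €4,645.00 − 2×€157.00 = €4,331.00
  €328.60 + 17.1% × (€4,331.00 − €2,900.00) = €328.60 + 17.1% × €1,431.00 = €573.30
Earnings Tax (Married): taxable = €4,645.00 − 2×€157.00 = €4,331.00
  €306.00 + 27% × (€4,331.00 − €2,600.00) = €306.00 + 27% × €1,731.00 = €773.37
Difference: |€573.30 − €773.37| = €200.07 (higher under Married)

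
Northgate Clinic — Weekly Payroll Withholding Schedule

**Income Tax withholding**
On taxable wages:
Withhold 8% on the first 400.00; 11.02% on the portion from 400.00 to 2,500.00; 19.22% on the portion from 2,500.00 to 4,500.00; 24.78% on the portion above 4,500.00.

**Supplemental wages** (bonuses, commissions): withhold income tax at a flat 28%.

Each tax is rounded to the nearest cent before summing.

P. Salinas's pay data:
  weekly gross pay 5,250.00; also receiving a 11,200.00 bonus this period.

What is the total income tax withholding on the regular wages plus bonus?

3,969.67

Income Tax: taxable = 5,250.00
  647.82 + 24.78% × (5,250.00 − 4,500.00) = 647.82 + 24.78% × 750.00 = 833.67
Supplemental (28% flat on bonus): 28% × 11,200.00 = 3,136.00
Total income tax: 833.67 + 3,136.00 = 3,969.67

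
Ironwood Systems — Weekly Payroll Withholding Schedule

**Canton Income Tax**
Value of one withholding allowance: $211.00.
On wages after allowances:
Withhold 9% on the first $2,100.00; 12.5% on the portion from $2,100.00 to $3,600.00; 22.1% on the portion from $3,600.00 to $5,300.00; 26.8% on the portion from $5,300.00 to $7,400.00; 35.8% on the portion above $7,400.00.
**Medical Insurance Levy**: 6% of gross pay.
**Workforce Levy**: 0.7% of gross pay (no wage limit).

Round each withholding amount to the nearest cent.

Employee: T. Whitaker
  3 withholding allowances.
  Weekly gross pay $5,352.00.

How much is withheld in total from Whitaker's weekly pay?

$982.38

Canton Income Tax: taxable = $5,352.00 − 3×$211.00 = $4,719.00
  $376.50 + 22.1% × ($4,719.00 − $3,600.00) = $376.50 + 22.1% × $1,119.00 = $623.80
Medical Insurance Levy: 6% × $5,352.00 = $321.12
Workforce Levy: 0.7% × $5,352.00 = $37.46
Total: $623.80 + $321.12 + $37.46 = $982.38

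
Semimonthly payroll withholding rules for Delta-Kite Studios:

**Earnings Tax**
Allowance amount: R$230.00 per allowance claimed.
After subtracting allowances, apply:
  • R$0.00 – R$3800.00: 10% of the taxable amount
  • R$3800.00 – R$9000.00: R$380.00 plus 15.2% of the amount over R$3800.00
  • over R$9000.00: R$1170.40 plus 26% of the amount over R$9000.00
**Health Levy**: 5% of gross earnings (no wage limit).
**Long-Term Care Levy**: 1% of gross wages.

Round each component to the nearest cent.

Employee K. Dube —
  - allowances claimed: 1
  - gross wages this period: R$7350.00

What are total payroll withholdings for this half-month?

R$1325.64

Earnings Tax: taxable = R$7350.00 − 1×R$230.00 = R$7120.00
  R$380.00 + 15.2% × (R$7120.00 − R$3800.00) = R$380.00 + 15.2% × R$3320.00 = R$884.64
Health Levy: 5% × R$7350.00 = R$367.50
Long-Term Care Levy: 1% × R$7350.00 = R$73.50
Total: R$884.64 + R$367.50 + R$73.50 = R$1325.64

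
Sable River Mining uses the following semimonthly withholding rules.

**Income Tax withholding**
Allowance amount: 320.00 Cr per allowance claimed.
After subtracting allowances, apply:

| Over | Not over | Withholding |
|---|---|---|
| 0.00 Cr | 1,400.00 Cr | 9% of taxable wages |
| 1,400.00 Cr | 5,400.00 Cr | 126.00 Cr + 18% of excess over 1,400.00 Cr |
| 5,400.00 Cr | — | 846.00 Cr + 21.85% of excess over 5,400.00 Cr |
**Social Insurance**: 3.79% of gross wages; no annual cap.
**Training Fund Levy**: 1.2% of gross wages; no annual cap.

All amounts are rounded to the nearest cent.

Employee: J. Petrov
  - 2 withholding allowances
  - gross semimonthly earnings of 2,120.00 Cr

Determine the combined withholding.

246.19 Cr

Income Tax: taxable = 2,120.00 Cr − 2×320.00 Cr = 1,480.00 Cr
  126.00 Cr + 18% × (1,480.00 Cr − 1,400.00 Cr) = 126.00 Cr + 18% × 80.00 Cr = 140.40 Cr
Social Insurance: 3.79% × 2,120.00 Cr = 80.35 Cr
Training Fund Levy: 1.2% × 2,120.00 Cr = 25.44 Cr
Total: 140.40 Cr + 80.35 Cr + 25.44 Cr = 246.19 Cr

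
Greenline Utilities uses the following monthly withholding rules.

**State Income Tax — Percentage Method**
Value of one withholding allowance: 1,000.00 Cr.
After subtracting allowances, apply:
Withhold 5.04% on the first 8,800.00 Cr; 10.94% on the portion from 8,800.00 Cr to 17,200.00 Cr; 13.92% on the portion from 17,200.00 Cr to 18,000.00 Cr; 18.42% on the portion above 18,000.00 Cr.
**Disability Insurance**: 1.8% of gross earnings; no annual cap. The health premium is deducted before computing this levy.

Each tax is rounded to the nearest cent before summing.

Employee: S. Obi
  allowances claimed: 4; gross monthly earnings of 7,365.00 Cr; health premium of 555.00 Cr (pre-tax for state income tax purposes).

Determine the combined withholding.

264.20 Cr

State Income Tax: taxable = 7,365.00 Cr − 555.00 Cr − 4×1,000.00 Cr = 2,810.00 Cr
  5.04% × 2,810.00 Cr = 141.62 Cr
Disability Insurance: 1.8% × 6,810.00 Cr = 122.58 Cr
Total: 141.62 Cr + 122.58 Cr = 264.20 Cr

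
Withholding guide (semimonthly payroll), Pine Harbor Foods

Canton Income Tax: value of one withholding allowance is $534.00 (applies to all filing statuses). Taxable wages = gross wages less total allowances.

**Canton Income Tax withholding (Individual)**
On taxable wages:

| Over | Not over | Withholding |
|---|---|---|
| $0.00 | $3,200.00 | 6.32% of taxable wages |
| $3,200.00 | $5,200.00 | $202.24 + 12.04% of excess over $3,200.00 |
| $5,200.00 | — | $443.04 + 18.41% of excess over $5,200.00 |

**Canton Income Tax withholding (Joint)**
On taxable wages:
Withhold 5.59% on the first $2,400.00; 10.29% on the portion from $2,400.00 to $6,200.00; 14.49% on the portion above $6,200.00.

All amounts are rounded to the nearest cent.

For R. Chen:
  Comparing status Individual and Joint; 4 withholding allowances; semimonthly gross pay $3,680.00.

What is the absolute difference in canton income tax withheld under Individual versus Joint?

$11.27

Canton Income Tax (Individual): taxable = $3,680.00 − 4×$534.00 = $1,544.00
  6.32% × $1,544.00 = $97.58
Canton Income Tax (Joint): taxable = $3,680.00 − 4×$534.00 = $1,544.00
  5.59% × $1,544.00 = $86.31
Difference: |$97.58 − $86.31| = $11.27 (higher under Individual)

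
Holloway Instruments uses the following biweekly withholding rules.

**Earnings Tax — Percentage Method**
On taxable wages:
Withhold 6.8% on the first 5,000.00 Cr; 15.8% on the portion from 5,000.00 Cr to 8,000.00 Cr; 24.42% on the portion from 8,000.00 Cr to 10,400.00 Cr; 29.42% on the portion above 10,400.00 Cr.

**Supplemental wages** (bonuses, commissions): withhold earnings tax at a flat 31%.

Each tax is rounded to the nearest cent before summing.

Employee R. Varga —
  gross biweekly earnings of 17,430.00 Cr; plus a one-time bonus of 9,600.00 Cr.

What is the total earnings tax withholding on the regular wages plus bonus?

Earnings Tax: taxable = 17,430.00 Cr
  1,400.08 Cr + 29.42% × (17,430.00 Cr − 10,400.00 Cr) = 1,400.08 Cr + 29.42% × 7,030.00 Cr = 3,468.31 Cr
Supplemental (31% flat on bonus): 31% × 9,600.00 Cr = 2,976.00 Cr
Total earnings tax: 3,468.31 Cr + 2,976.00 Cr = 6,444.31 Cr

6,444.31 Cr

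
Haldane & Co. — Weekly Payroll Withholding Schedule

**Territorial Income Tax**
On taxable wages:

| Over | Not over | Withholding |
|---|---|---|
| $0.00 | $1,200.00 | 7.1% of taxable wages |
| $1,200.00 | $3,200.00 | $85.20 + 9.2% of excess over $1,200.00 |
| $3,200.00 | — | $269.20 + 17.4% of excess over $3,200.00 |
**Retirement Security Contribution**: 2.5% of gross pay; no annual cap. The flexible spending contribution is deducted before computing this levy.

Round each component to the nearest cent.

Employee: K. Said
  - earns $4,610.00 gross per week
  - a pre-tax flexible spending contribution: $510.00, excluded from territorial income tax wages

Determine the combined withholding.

$528.30

Territorial Income Tax: taxable = $4,610.00 − $510.00 = $4,100.00
  $269.20 + 17.4% × ($4,100.00 − $3,200.00) = $269.20 + 17.4% × $900.00 = $425.80
Retirement Security Contribution: 2.5% × $4,100.00 = $102.50
Total: $425.80 + $102.50 = $528.30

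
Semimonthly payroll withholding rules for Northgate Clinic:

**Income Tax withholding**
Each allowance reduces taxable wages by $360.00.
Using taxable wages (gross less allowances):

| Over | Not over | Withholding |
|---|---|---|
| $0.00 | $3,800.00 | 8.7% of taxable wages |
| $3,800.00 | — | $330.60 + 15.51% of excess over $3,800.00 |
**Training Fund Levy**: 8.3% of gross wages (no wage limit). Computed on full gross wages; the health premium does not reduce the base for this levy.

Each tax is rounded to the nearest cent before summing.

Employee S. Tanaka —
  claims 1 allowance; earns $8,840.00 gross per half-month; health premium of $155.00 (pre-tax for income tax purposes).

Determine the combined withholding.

$1,766.15

Income Tax: taxable = $8,840.00 − $155.00 − 1×$360.00 = $8,325.00
  $330.60 + 15.51% × ($8,325.00 − $3,800.00) = $330.60 + 15.51% × $4,525.00 = $1,032.43
Training Fund Levy: 8.3% × $8,840.00 = $733.72
Total: $1,032.43 + $733.72 = $1,766.15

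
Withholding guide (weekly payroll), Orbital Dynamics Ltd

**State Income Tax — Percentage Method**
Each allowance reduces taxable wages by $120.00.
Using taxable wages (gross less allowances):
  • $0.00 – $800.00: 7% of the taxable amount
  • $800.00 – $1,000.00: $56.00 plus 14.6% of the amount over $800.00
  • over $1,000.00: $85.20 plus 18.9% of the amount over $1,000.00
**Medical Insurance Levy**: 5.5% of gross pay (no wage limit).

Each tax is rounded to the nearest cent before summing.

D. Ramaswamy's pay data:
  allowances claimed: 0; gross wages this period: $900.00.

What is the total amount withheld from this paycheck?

$120.10

State Income Tax: taxable = $900.00
  $56.00 + 14.6% × ($900.00 − $800.00) = $56.00 + 14.6% × $100.00 = $70.60
Medical Insurance Levy: 5.5% × $900.00 = $49.50
Total: $70.60 + $49.50 = $120.10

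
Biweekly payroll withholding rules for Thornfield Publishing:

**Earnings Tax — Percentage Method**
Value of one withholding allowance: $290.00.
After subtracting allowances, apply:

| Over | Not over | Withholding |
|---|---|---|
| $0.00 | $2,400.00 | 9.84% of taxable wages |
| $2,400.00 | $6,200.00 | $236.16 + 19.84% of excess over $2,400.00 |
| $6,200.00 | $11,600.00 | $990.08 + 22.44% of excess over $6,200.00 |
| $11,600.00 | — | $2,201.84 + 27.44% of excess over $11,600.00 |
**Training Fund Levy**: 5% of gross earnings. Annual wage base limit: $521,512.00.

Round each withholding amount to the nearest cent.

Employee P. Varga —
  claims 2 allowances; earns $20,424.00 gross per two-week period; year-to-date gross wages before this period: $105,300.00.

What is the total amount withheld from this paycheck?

Earnings Tax: taxable = $20,424.00 − 2×$290.00 = $19,844.00
  $2,201.84 + 27.44% × ($19,844.00 − $11,600.00) = $2,201.84 + 27.44% × $8,244.00 = $4,463.99
Training Fund Levy: 5% × $20,424.00 = $1,021.20
Total: $4,463.99 + $1,021.20 = $5,485.19

$5,485.19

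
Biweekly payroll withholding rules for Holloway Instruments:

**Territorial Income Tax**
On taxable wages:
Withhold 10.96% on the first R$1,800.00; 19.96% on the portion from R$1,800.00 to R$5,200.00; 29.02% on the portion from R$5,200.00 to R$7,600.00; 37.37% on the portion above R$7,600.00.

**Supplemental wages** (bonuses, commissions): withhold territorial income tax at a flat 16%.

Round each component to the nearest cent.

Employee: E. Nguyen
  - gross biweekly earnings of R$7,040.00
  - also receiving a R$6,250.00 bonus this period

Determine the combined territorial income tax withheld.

R$2,409.89

Territorial Income Tax: taxable = R$7,040.00
  R$875.92 + 29.02% × (R$7,040.00 − R$5,200.00) = R$875.92 + 29.02% × R$1,840.00 = R$1,409.89
Supplemental (16% flat on bonus): 16% × R$6,250.00 = R$1,000.00
Total territorial income tax: R$1,409.89 + R$1,000.00 = R$2,409.89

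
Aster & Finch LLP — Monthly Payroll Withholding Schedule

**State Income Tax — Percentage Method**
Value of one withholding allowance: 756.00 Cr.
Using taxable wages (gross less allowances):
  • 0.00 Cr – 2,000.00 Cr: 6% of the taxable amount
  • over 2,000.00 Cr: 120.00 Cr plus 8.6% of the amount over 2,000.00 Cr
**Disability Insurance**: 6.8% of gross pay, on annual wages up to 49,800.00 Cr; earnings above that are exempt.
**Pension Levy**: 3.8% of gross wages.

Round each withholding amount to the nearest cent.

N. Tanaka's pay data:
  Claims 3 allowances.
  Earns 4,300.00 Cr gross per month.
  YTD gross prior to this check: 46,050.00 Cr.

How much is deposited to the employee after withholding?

3,758.85 Cr

State Income Tax: taxable = 4,300.00 Cr − 3×756.00 Cr = 2,032.00 Cr
  120.00 Cr + 8.6% × (2,032.00 Cr − 2,000.00 Cr) = 120.00 Cr + 8.6% × 32.00 Cr = 122.75 Cr
Disability Insurance: cap 49,800.00 Cr − YTD 46,050.00 Cr = 3,750.00 Cr subject; 6.8% × 3,750.00 Cr = 255.00 Cr
Pension Levy: 3.8% × 4,300.00 Cr = 163.40 Cr
Total withheld: 122.75 Cr + 255.00 Cr + 163.40 Cr = 541.15 Cr
Net pay: 4,300.00 Cr − 541.15 Cr = 3,758.85 Cr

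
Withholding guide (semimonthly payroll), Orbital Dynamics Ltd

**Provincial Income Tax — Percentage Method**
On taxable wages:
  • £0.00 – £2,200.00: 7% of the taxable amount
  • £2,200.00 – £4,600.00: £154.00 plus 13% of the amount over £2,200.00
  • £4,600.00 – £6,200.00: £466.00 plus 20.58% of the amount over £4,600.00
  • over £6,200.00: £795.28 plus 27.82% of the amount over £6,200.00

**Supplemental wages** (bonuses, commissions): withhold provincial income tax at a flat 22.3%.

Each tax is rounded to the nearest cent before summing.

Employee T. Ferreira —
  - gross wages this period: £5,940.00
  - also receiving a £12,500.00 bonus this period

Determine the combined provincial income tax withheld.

£3,529.27

Provincial Income Tax: taxable = £5,940.00
  £466.00 + 20.58% × (£5,940.00 − £4,600.00) = £466.00 + 20.58% × £1,340.00 = £741.77
Supplemental (22.3% flat on bonus): 22.3% × £12,500.00 = £2,787.50
Total provincial income tax: £741.77 + £2,787.50 = £3,529.27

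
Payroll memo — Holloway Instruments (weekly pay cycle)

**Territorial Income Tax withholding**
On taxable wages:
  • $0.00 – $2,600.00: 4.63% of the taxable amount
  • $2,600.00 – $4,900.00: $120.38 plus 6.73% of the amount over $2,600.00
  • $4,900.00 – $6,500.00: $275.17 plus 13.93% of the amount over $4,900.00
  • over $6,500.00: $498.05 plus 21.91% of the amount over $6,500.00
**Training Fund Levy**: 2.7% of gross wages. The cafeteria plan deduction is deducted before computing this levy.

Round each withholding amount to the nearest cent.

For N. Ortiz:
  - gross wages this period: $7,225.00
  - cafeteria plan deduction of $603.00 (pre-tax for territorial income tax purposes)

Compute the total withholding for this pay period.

Territorial Income Tax: taxable = $7,225.00 − $603.00 = $6,622.00
  $498.05 + 21.91% × ($6,622.00 − $6,500.00) = $498.05 + 21.91% × $122.00 = $524.78
Training Fund Levy: 2.7% × $6,622.00 = $178.79
Total: $524.78 + $178.79 = $703.57

$703.57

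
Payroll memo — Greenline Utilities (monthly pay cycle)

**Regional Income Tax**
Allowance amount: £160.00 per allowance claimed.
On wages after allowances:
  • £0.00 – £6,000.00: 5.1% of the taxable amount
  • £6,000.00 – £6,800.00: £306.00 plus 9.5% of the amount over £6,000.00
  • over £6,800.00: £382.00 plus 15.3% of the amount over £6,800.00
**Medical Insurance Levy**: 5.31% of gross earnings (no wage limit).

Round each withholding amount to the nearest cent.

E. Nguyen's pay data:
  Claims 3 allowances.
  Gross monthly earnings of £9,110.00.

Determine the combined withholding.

£1,145.73

Regional Income Tax: taxable = £9,110.00 − 3×£160.00 = £8,630.00
  £382.00 + 15.3% × (£8,630.00 − £6,800.00) = £382.00 + 15.3% × £1,830.00 = £661.99
Medical Insurance Levy: 5.31% × £9,110.00 = £483.74
Total: £661.99 + £483.74 = £1,145.73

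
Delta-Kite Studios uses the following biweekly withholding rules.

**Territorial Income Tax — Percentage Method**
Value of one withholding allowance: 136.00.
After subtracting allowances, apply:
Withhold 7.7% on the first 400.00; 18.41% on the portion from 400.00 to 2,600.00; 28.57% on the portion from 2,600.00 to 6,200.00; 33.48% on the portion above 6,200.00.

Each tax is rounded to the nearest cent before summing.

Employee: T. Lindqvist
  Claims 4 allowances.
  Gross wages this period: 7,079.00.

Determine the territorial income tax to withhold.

1,576.50

Territorial Income Tax: taxable = 7,079.00 − 4×136.00 = 6,535.00
  1,464.34 + 33.48% × (6,535.00 − 6,200.00) = 1,464.34 + 33.48% × 335.00 = 1,576.50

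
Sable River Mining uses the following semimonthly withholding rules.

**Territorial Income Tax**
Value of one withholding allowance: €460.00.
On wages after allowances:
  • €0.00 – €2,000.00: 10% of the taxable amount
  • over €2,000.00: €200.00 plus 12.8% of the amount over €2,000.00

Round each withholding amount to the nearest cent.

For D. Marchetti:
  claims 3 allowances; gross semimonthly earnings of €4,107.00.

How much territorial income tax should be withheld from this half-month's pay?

Territorial Income Tax: taxable = €4,107.00 − 3×€460.00 = €2,727.00
  €200.00 + 12.8% × (€2,727.00 − €2,000.00) = €200.00 + 12.8% × €727.00 = €293.06

€293.06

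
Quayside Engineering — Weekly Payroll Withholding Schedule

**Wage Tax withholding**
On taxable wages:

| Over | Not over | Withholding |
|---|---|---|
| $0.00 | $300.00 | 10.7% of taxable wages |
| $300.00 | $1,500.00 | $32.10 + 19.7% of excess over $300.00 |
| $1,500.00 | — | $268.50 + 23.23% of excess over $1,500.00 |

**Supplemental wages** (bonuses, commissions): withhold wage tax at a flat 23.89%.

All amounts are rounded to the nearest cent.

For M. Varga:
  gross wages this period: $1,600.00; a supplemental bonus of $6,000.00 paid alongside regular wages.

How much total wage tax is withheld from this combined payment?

Wage Tax: taxable = $1,600.00
  $268.50 + 23.23% × ($1,600.00 − $1,500.00) = $268.50 + 23.23% × $100.00 = $291.73
Supplemental (23.89% flat on bonus): 23.89% × $6,000.00 = $1,433.40
Total wage tax: $291.73 + $1,433.40 = $1,725.13

$1,725.13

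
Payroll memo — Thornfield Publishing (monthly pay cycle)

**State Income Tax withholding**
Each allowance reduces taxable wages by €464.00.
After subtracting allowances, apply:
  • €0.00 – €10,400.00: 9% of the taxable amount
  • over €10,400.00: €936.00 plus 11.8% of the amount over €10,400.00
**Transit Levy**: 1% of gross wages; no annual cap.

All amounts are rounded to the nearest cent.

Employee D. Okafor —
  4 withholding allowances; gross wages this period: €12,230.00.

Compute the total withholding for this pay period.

State Income Tax: taxable = €12,230.00 − 4×€464.00 = €10,374.00
  9% × €10,374.00 = €933.66
Transit Levy: 1% × €12,230.00 = €122.30
Total: €933.66 + €122.30 = €1,055.96

€1,055.96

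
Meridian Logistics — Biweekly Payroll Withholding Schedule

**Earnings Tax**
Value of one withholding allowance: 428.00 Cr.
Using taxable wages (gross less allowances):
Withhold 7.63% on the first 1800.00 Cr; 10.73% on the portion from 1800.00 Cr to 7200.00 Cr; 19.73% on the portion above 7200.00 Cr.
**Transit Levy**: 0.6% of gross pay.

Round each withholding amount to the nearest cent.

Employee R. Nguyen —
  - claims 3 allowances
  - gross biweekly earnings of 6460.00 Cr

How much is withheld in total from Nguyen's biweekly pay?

538.34 Cr

Earnings Tax: taxable = 6460.00 Cr − 3×428.00 Cr = 5176.00 Cr
  137.34 Cr + 10.73% × (5176.00 Cr − 1800.00 Cr) = 137.34 Cr + 10.73% × 3376.00 Cr = 499.58 Cr
Transit Levy: 0.6% × 6460.00 Cr = 38.76 Cr
Total: 499.58 Cr + 38.76 Cr = 538.34 Cr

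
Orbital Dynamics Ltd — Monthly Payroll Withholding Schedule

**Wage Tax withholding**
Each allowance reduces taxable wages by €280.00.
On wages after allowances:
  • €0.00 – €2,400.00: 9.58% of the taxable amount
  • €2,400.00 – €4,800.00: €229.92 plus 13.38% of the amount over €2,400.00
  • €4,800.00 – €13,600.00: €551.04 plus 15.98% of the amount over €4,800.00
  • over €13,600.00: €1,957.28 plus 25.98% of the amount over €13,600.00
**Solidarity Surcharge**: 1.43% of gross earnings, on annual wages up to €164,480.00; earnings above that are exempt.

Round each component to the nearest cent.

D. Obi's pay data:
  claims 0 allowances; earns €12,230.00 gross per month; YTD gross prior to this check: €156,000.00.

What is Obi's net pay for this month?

Wage Tax: taxable = €12,230.00
  €551.04 + 15.98% × (€12,230.00 − €4,800.00) = €551.04 + 15.98% × €7,430.00 = €1,738.35
Solidarity Surcharge: cap €164,480.00 − YTD €156,000.00 = €8,480.00 subject; 1.43% × €8,480.00 = €121.26
Total withheld: €1,738.35 + €121.26 = €1,859.61
Net pay: €12,230.00 − €1,859.61 = €10,370.39

€10,370.39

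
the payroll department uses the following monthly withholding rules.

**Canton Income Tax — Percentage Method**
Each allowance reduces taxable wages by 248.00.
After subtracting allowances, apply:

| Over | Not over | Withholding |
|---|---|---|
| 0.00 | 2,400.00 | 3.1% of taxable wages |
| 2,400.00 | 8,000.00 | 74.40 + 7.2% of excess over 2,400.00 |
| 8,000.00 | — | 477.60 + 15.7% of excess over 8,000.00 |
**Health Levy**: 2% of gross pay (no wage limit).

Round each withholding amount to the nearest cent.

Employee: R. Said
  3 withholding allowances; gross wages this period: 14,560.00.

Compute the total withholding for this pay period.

Canton Income Tax: taxable = 14,560.00 − 3×248.00 = 13,816.00
  477.60 + 15.7% × (13,816.00 − 8,000.00) = 477.60 + 15.7% × 5,816.00 = 1,390.71
Health Levy: 2% × 14,560.00 = 291.20
Total: 1,390.71 + 291.20 = 1,681.91

1,681.91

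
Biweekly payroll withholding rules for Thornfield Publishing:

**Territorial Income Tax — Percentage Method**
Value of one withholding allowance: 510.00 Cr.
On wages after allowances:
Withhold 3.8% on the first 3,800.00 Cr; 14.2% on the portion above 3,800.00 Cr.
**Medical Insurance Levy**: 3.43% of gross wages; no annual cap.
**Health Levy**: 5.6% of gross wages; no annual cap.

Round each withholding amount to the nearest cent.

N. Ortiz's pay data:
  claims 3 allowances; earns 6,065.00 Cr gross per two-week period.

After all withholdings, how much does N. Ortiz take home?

5,268.56 Cr

Territorial Income Tax: taxable = 6,065.00 Cr − 3×510.00 Cr = 4,535.00 Cr
  144.40 Cr + 14.2% × (4,535.00 Cr − 3,800.00 Cr) = 144.40 Cr + 14.2% × 735.00 Cr = 248.77 Cr
Medical Insurance Levy: 3.43% × 6,065.00 Cr = 208.03 Cr
Health Levy: 5.6% × 6,065.00 Cr = 339.64 Cr
Total withheld: 248.77 Cr + 208.03 Cr + 339.64 Cr = 796.44 Cr
Net pay: 6,065.00 Cr − 796.44 Cr = 5,268.56 Cr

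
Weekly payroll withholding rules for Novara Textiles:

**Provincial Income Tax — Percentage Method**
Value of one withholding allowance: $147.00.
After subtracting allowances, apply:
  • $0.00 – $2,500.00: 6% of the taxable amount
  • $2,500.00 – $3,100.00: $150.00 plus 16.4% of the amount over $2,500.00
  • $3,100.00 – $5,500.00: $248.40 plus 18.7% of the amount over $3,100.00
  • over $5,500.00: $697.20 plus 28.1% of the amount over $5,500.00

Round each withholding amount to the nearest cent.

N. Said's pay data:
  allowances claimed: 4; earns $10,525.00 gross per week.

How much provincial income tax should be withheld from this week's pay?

Provincial Income Tax: taxable = $10,525.00 − 4×$147.00 = $9,937.00
  $697.20 + 28.1% × ($9,937.00 − $5,500.00) = $697.20 + 28.1% × $4,437.00 = $1,944.00

$1,944.00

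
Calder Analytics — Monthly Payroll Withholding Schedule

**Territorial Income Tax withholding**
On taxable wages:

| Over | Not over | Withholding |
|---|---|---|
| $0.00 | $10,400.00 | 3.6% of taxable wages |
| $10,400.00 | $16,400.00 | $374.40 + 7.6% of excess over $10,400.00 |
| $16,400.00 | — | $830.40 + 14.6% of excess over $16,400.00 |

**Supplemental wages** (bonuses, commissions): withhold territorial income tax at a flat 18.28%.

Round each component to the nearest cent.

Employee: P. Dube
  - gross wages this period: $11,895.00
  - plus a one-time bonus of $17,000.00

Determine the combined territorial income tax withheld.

Territorial Income Tax: taxable = $11,895.00
  $374.40 + 7.6% × ($11,895.00 − $10,400.00) = $374.40 + 7.6% × $1,495.00 = $488.02
Supplemental (18.28% flat on bonus): 18.28% × $17,000.00 = $3,107.60
Total territorial income tax: $488.02 + $3,107.60 = $3,595.62

$3,595.62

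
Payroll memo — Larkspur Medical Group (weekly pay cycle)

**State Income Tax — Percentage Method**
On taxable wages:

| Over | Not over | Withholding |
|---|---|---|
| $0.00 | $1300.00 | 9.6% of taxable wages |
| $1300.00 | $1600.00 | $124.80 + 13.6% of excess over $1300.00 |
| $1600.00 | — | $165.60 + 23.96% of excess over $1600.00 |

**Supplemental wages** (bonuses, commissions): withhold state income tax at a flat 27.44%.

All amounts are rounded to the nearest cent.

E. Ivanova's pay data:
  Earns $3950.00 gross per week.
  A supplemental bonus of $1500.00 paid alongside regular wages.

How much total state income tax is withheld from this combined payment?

$1140.26

State Income Tax: taxable = $3950.00
  $165.60 + 23.96% × ($3950.00 − $1600.00) = $165.60 + 23.96% × $2350.00 = $728.66
Supplemental (27.44% flat on bonus): 27.44% × $1500.00 = $411.60
Total state income tax: $728.66 + $411.60 = $1140.26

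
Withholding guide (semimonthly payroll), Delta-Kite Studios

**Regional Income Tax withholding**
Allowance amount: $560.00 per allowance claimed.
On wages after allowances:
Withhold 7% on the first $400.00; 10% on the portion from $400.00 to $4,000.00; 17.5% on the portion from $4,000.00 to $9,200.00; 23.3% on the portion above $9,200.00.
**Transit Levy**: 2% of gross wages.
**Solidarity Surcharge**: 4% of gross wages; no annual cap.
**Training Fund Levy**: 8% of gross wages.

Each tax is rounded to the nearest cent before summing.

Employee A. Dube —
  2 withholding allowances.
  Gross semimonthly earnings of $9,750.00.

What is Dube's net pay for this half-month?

Regional Income Tax: taxable = $9,750.00 − 2×$560.00 = $8,630.00
  $388.00 + 17.5% × ($8,630.00 − $4,000.00) = $388.00 + 17.5% × $4,630.00 = $1,198.25
Transit Levy: 2% × $9,750.00 = $195.00
Solidarity Surcharge: 4% × $9,750.00 = $390.00
Training Fund Levy: 8% × $9,750.00 = $780.00
Total withheld: $1,198.25 + $195.00 + $390.00 + $780.00 = $2,563.25
Net pay: $9,750.00 − $2,563.25 = $7,186.75

$7,186.75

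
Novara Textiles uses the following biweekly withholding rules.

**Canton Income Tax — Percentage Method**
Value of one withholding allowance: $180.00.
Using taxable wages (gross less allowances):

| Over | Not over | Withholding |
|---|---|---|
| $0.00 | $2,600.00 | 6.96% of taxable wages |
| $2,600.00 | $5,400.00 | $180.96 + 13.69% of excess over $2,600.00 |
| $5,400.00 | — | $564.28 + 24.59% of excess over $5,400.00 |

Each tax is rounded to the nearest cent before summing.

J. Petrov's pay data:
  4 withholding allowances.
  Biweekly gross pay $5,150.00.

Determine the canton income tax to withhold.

$431.49

Canton Income Tax: taxable = $5,150.00 − 4×$180.00 = $4,430.00
  $180.96 + 13.69% × ($4,430.00 − $2,600.00) = $180.96 + 13.69% × $1,830.00 = $431.49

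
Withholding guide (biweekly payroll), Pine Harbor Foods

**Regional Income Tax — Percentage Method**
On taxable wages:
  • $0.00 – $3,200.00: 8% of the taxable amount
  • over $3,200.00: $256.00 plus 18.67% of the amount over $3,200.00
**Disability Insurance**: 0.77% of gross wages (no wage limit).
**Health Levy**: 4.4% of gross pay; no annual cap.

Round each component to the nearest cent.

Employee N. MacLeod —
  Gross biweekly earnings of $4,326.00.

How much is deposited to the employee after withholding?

Regional Income Tax: taxable = $4,326.00
  $256.00 + 18.67% × ($4,326.00 − $3,200.00) = $256.00 + 18.67% × $1,126.00 = $466.22
Disability Insurance: 0.77% × $4,326.00 = $33.31
Health Levy: 4.4% × $4,326.00 = $190.34
Total withheld: $466.22 + $33.31 + $190.34 = $689.87
Net pay: $4,326.00 − $689.87 = $3,636.13

$3,636.13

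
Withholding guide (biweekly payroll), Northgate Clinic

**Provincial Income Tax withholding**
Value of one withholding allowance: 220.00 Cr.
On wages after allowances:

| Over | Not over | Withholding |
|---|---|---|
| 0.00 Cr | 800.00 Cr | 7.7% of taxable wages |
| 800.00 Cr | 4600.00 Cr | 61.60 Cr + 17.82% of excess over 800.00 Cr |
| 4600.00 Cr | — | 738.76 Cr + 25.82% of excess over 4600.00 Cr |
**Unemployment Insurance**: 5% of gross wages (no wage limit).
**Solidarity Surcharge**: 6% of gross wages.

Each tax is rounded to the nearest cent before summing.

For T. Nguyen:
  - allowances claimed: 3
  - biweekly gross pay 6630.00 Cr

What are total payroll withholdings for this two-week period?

1821.79 Cr

Provincial Income Tax: taxable = 6630.00 Cr − 3×220.00 Cr = 5970.00 Cr
  738.76 Cr + 25.82% × (5970.00 Cr − 4600.00 Cr) = 738.76 Cr + 25.82% × 1370.00 Cr = 1092.49 Cr
Unemployment Insurance: 5% × 6630.00 Cr = 331.50 Cr
Solidarity Surcharge: 6% × 6630.00 Cr = 397.80 Cr
Total: 1092.49 Cr + 331.50 Cr + 397.80 Cr = 1821.79 Cr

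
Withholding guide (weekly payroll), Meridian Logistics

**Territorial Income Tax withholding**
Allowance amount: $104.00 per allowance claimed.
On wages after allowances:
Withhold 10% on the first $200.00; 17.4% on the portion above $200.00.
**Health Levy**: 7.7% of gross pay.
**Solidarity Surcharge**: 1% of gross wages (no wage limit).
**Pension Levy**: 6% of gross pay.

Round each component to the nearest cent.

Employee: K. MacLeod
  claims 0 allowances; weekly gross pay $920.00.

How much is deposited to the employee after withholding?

Territorial Income Tax: taxable = $920.00
  $20.00 + 17.4% × ($920.00 − $200.00) = $20.00 + 17.4% × $720.00 = $145.28
Health Levy: 7.7% × $920.00 = $70.84
Solidarity Surcharge: 1% × $920.00 = $9.20
Pension Levy: 6% × $920.00 = $55.20
Total withheld: $145.28 + $70.84 + $9.20 + $55.20 = $280.52
Net pay: $920.00 − $280.52 = $639.48

$639.48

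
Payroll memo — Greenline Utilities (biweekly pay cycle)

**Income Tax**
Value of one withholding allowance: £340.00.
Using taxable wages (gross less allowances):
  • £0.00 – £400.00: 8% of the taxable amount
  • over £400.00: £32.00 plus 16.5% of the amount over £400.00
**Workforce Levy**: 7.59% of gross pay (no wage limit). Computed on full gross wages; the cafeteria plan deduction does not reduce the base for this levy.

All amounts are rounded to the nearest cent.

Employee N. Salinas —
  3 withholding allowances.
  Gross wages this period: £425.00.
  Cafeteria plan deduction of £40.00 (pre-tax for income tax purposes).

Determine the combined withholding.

Income Tax: taxable = £425.00 − £40.00 − 3×£340.00 = £-635.00
  Taxable ≤ 0 → £0.00
Workforce Levy: 7.59% × £425.00 = £32.26
Total: £0.00 + £32.26 = £32.26

£32.26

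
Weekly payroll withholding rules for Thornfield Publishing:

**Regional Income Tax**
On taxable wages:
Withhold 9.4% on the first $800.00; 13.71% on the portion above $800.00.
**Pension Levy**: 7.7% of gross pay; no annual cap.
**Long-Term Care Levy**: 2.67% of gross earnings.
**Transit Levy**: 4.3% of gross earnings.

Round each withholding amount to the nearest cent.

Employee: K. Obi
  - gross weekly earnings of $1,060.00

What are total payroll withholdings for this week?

$266.35

Regional Income Tax: taxable = $1,060.00
  $75.20 + 13.71% × ($1,060.00 − $800.00) = $75.20 + 13.71% × $260.00 = $110.85
Pension Levy: 7.7% × $1,060.00 = $81.62
Long-Term Care Levy: 2.67% × $1,060.00 = $28.30
Transit Levy: 4.3% × $1,060.00 = $45.58
Total: $110.85 + $81.62 + $28.30 + $45.58 = $266.35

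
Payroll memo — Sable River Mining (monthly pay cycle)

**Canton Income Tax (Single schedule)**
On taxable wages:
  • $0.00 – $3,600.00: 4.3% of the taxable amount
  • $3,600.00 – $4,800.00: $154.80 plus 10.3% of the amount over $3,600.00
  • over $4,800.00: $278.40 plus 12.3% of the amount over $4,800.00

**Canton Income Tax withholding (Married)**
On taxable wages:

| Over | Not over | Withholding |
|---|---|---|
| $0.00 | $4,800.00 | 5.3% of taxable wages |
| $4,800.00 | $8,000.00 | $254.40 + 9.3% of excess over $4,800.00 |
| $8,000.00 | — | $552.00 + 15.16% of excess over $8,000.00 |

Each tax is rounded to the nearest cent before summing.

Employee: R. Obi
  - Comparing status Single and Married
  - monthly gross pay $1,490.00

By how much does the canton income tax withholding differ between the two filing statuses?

$14.90

Canton Income Tax (Single): taxable = $1,490.00
  4.3% × $1,490.00 = $64.07
Canton Income Tax (Married): taxable = $1,490.00
  5.3% × $1,490.00 = $78.97
Difference: |$64.07 − $78.97| = $14.90 (higher under Married)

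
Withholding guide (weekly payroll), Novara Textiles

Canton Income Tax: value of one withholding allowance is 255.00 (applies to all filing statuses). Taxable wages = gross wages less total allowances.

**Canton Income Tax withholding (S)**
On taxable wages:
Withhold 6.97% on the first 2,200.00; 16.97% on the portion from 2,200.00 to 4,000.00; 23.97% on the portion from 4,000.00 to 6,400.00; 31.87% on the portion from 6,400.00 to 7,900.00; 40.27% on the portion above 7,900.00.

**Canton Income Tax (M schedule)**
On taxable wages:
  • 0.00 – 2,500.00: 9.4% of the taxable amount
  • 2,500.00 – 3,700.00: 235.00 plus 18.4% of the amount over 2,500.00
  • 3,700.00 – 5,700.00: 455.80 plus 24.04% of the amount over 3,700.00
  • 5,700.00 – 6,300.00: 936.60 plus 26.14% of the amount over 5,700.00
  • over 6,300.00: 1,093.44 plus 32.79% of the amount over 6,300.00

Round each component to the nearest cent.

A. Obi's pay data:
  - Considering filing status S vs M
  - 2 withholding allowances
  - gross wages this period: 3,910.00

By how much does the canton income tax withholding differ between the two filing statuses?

43.62

Canton Income Tax (S): taxable = 3,910.00 − 2×255.00 = 3,400.00
  153.34 + 16.97% × (3,400.00 − 2,200.00) = 153.34 + 16.97% × 1,200.00 = 356.98
Canton Income Tax (M): taxable = 3,910.00 − 2×255.00 = 3,400.00
  235.00 + 18.4% × (3,400.00 − 2,500.00) = 235.00 + 18.4% × 900.00 = 400.60
Difference: |356.98 − 400.60| = 43.62 (higher under M)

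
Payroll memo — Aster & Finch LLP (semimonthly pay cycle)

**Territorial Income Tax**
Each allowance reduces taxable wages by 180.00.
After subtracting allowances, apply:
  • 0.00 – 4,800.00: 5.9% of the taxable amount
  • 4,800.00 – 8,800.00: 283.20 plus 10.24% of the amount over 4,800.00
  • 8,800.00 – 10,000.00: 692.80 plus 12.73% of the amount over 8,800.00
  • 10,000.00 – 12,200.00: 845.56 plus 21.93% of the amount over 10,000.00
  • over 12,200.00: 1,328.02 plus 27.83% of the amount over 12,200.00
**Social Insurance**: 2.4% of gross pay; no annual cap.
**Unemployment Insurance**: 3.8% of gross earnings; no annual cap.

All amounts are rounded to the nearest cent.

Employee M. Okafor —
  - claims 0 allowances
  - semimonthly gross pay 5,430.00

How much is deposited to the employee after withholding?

Territorial Income Tax: taxable = 5,430.00
  283.20 + 10.24% × (5,430.00 − 4,800.00) = 283.20 + 10.24% × 630.00 = 347.71
Social Insurance: 2.4% × 5,430.00 = 130.32
Unemployment Insurance: 3.8% × 5,430.00 = 206.34
Total withheld: 347.71 + 130.32 + 206.34 = 684.37
Net pay: 5,430.00 − 684.37 = 4,745.63

4,745.63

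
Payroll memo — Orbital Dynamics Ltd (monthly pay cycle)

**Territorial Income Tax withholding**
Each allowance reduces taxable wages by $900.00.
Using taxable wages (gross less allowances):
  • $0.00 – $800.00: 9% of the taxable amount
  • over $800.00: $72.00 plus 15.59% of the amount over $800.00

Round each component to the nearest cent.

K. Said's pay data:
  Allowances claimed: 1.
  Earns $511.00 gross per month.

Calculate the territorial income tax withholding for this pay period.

Territorial Income Tax: taxable = $511.00 − 1×$900.00 = $-389.00
  Taxable ≤ 0 → $0.00

$0.00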